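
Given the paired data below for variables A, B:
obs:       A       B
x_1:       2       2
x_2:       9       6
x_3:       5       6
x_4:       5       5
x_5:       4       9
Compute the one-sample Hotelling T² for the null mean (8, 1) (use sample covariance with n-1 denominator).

Step 1 — sample mean vector:
  mean(A) = (2 + 9 + 5 + 5 + 4) / 5 = 25/5 = 5
  mean(B) = (2 + 6 + 6 + 5 + 9) / 5 = 28/5 = 5.6
  x̄ = (5, 5.6),  deviation x̄ - mu_0 = (5, 5.6) - (8, 1) = (-3, 4.6).

Step 2 — sample covariance matrix, S[i,j] = (1/(n-1)) · Σ_k (x_{k,i} - mean_i) · (x_{k,j} - mean_j), divisor n-1 = 4:
  S[A,A] = ((-3)·(-3) + (4)·(4) + (0)·(0) + (0)·(0) + (-1)·(-1)) / 4 = 26/4 = 6.5
  S[A,B] = ((-3)·(-3.6) + (4)·(0.4) + (0)·(0.4) + (0)·(-0.6) + (-1)·(3.4)) / 4 = 9/4 = 2.25
  S[B,B] = ((-3.6)·(-3.6) + (0.4)·(0.4) + (0.4)·(0.4) + (-0.6)·(-0.6) + (3.4)·(3.4)) / 4 = 25.2/4 = 6.3
  S = [[6.5, 2.25],
 [2.25, 6.3]].

Step 3 — invert S. det(S) = 6.5·6.3 - (2.25)² = 35.8875.
  S^{-1} = (1/det) · [[d, -b], [-b, a]] = [[0.1755, -0.0627],
 [-0.0627, 0.1811]].

Step 4 — quadratic form (x̄ - mu_0)^T · S^{-1} · (x̄ - mu_0):
  S^{-1} · (x̄ - mu_0) = (-0.815, 1.0212),
  (x̄ - mu_0)^T · [...] = (-3)·(-0.815) + (4.6)·(1.0212) = 7.1429.

Step 5 — scale by n: T² = 5 · 7.1429 = 35.7144.

T² ≈ 35.7144


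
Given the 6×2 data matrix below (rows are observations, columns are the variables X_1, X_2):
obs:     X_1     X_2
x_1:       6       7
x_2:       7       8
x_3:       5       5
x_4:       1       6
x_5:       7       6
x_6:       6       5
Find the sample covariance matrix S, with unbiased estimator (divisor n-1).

Step 1 — column means:
  mean(X_1) = (6 + 7 + 5 + 1 + 7 + 6) / 6 = 32/6 = 5.3333
  mean(X_2) = (7 + 8 + 5 + 6 + 6 + 5) / 6 = 37/6 = 6.1667

Step 2 — sample covariance S[i,j] = (1/(n-1)) · Σ_k (x_{k,i} - mean_i) · (x_{k,j} - mean_j), with n-1 = 5.
  S[X_1,X_1] = ((0.6667)·(0.6667) + (1.6667)·(1.6667) + (-0.3333)·(-0.3333) + (-4.3333)·(-4.3333) + (1.6667)·(1.6667) + (0.6667)·(0.6667)) / 5 = 25.3333/5 = 5.0667
  S[X_1,X_2] = ((0.6667)·(0.8333) + (1.6667)·(1.8333) + (-0.3333)·(-1.1667) + (-4.3333)·(-0.1667) + (1.6667)·(-0.1667) + (0.6667)·(-1.1667)) / 5 = 3.6667/5 = 0.7333
  S[X_2,X_2] = ((0.8333)·(0.8333) + (1.8333)·(1.8333) + (-1.1667)·(-1.1667) + (-0.1667)·(-0.1667) + (-0.1667)·(-0.1667) + (-1.1667)·(-1.1667)) / 5 = 6.8333/5 = 1.3667

S is symmetric (S[j,i] = S[i,j]). Assembling:

S = [[5.0667, 0.7333],
 [0.7333, 1.3667]]


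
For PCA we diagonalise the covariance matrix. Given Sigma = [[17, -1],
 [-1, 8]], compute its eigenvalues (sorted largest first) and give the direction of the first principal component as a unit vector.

Step 1 — characteristic polynomial of 2×2 Sigma:
  det(Sigma - λI) = λ² - trace · λ + det = 0.
  trace = 17 + 8 = 25, det = 17·8 - (-1)² = 135.
Step 2 — discriminant:
  Δ = trace² - 4·det = 625 - 540 = 85.
Step 3 — eigenvalues:
  λ = (trace ± √Δ)/2 = (25 ± 9.2195)/2,
  λ_1 = 17.1098,  λ_2 = 7.8902.

Step 4 — unit eigenvector for λ_1: solve (Sigma - λ_1 I)v = 0. First row:
  (17 - 17.1098)·v_x + (-1)·v_y = 0, i.e. (-0.1098)·v_x + (-1)·v_y = 0,
  so v ∝ (b, λ_1 - a) = (-1, 0.1098); multiply by -1 so the first entry is positive: u = (1, -0.1098).
  ||u|| = √((1)² + (-0.1098)²) = √(1.012) ≈ 1.006,
  v_1 = u/||u|| ≈ (0.994, -0.1091) (||v_1|| = 1).

λ_1 = 17.1098,  λ_2 = 7.8902;  v_1 ≈ (0.994, -0.1091)


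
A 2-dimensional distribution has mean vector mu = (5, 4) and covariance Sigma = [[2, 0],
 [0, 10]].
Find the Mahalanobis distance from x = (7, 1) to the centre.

Step 1 — centre the observation: (x - mu) = (2, -3).

Step 2 — invert Sigma. det(Sigma) = 2·10 - (0)² = 20.
  Sigma^{-1} = (1/det) · [[d, -b], [-b, a]] = [[0.5, 0],
 [0, 0.1]].

Step 3 — form the quadratic (x - mu)^T · Sigma^{-1} · (x - mu):
  Sigma^{-1} · (x - mu) = (1, -0.3).
  (x - mu)^T · [Sigma^{-1} · (x - mu)] = (2)·(1) + (-3)·(-0.3) = 2.9.

Step 4 — take square root: d = √(2.9) ≈ 1.7029.

d(x, mu) = √(2.9) ≈ 1.7029


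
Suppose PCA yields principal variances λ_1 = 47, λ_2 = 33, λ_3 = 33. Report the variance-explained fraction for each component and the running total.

Step 1 — total variance = trace(Sigma) = Σ λ_i = 47 + 33 + 33 = 113.

Step 2 — fraction explained by component i = λ_i / Σ λ:
  PC1: 47/113 = 0.4159
  PC2: 33/113 = 0.292
  PC3: 33/113 = 0.292

Step 3 — cumulative fraction after k components = (λ_1 + ... + λ_k) / Σ λ:
  k = 1: 47/113 = 0.4159
  k = 2: (47 + 33)/113 = 80/113 = 0.708
  k = 3: (47 + 33 + 33)/113 = 113/113 = 1

Summary (fraction, with percent):

explained: PC1 0.4159 (41.59%), PC2 0.292 (29.2%), PC3 0.292 (29.2%);  cumulative: 0.4159, 0.708, 1


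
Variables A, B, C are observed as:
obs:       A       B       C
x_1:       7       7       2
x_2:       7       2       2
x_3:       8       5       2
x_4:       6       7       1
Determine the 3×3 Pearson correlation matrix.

Step 1 — column means:
  mean(A) = (7 + 7 + 8 + 6) / 4 = 28/4 = 7
  mean(B) = (7 + 2 + 5 + 7) / 4 = 21/4 = 5.25
  mean(C) = (2 + 2 + 2 + 1) / 4 = 7/4 = 1.75

Step 2 — sample variances and covariances s[i,j] = (1/(n-1)) · Σ_k (x_{k,i} - mean_i) · (x_{k,j} - mean_j), with n-1 = 3:
  s[A,A] = ((0)·(0) + (0)·(0) + (1)·(1) + (-1)·(-1)) / 3 = 2/3 = 0.6667
  s[A,B] = ((0)·(1.75) + (0)·(-3.25) + (1)·(-0.25) + (-1)·(1.75)) / 3 = -2/3 = -0.6667
  s[A,C] = ((0)·(0.25) + (0)·(0.25) + (1)·(0.25) + (-1)·(-0.75)) / 3 = 1/3 = 0.3333
  s[B,B] = ((1.75)·(1.75) + (-3.25)·(-3.25) + (-0.25)·(-0.25) + (1.75)·(1.75)) / 3 = 16.75/3 = 5.5833
  s[B,C] = ((1.75)·(0.25) + (-3.25)·(0.25) + (-0.25)·(0.25) + (1.75)·(-0.75)) / 3 = -1.75/3 = -0.5833
  s[C,C] = ((0.25)·(0.25) + (0.25)·(0.25) + (0.25)·(0.25) + (-0.75)·(-0.75)) / 3 = 0.75/3 = 0.25
  Sample standard deviations s_i = √(s[i,i]):
  s(A) = √(0.6667) = 0.8165
  s(B) = √(5.5833) = 2.3629
  s(C) = √(0.25) = 0.5

Step 3 — r_{ij} = s_{ij} / (s_i · s_j):
  r[A,A] = 1 (diagonal).
  r[A,B] = -0.6667 / (0.8165 · 2.3629) = -0.6667 / 1.9293 = -0.3455
  r[A,C] = 0.3333 / (0.8165 · 0.5) = 0.3333 / 0.4082 = 0.8165
  r[B,B] = 1 (diagonal).
  r[B,C] = -0.5833 / (2.3629 · 0.5) = -0.5833 / 1.1815 = -0.4937
  r[C,C] = 1 (diagonal).

R is symmetric with unit diagonal. Assembling:

R = [[1, -0.3455, 0.8165],
 [-0.3455, 1, -0.4937],
 [0.8165, -0.4937, 1]]


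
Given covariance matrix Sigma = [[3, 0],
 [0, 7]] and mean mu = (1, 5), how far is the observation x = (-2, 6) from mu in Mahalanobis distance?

Step 1 — centre the observation: (x - mu) = (-3, 1).

Step 2 — invert Sigma. det(Sigma) = 3·7 - (0)² = 21.
  Sigma^{-1} = (1/det) · [[d, -b], [-b, a]] = [[0.3333, 0],
 [0, 0.1429]].

Step 3 — form the quadratic (x - mu)^T · Sigma^{-1} · (x - mu):
  Sigma^{-1} · (x - mu) = (-1, 0.1429).
  (x - mu)^T · [Sigma^{-1} · (x - mu)] = (-3)·(-1) + (1)·(0.1429) = 3.1429.

Step 4 — take square root: d = √(3.1429) ≈ 1.7728.

d(x, mu) = √(3.1429) ≈ 1.7728


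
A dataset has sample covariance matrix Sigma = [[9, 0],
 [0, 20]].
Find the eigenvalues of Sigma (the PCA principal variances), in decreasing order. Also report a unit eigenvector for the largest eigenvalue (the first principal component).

Step 1 — characteristic polynomial of 2×2 Sigma:
  det(Sigma - λI) = λ² - trace · λ + det = 0.
  trace = 9 + 20 = 29, det = 9·20 - (0)² = 180.
Step 2 — discriminant:
  Δ = trace² - 4·det = 841 - 720 = 121.
Step 3 — eigenvalues:
  λ = (trace ± √Δ)/2 = (29 ± 11)/2,
  λ_1 = 20,  λ_2 = 9.

Step 4 — unit eigenvector for λ_1: Sigma is diagonal, so its eigenvectors are the coordinate axes. λ_1 = 20 is the diagonal entry on the second coordinate axis, hence
  v_1 = (0, 1) (||v_1|| = 1).

λ_1 = 20,  λ_2 = 9;  v_1 ≈ (0, 1)


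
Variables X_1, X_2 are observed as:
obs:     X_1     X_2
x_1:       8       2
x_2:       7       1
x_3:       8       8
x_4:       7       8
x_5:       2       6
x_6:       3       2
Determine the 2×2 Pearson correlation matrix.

Step 1 — column means:
  mean(X_1) = (8 + 7 + 8 + 7 + 2 + 3) / 6 = 35/6 = 5.8333
  mean(X_2) = (2 + 1 + 8 + 8 + 6 + 2) / 6 = 27/6 = 4.5

Step 2 — sample variances and covariances s[i,j] = (1/(n-1)) · Σ_k (x_{k,i} - mean_i) · (x_{k,j} - mean_j), with n-1 = 5:
  s[X_1,X_1] = ((2.1667)·(2.1667) + (1.1667)·(1.1667) + (2.1667)·(2.1667) + (1.1667)·(1.1667) + (-3.8333)·(-3.8333) + (-2.8333)·(-2.8333)) / 5 = 34.8333/5 = 6.9667
  s[X_1,X_2] = ((2.1667)·(-2.5) + (1.1667)·(-3.5) + (2.1667)·(3.5) + (1.1667)·(3.5) + (-3.8333)·(1.5) + (-2.8333)·(-2.5)) / 5 = 3.5/5 = 0.7
  s[X_2,X_2] = ((-2.5)·(-2.5) + (-3.5)·(-3.5) + (3.5)·(3.5) + (3.5)·(3.5) + (1.5)·(1.5) + (-2.5)·(-2.5)) / 5 = 51.5/5 = 10.3
  Sample standard deviations s_i = √(s[i,i]):
  s(X_1) = √(6.9667) = 2.6394
  s(X_2) = √(10.3) = 3.2094

Step 3 — r_{ij} = s_{ij} / (s_i · s_j):
  r[X_1,X_1] = 1 (diagonal).
  r[X_1,X_2] = 0.7 / (2.6394 · 3.2094) = 0.7 / 8.4709 = 0.0826
  r[X_2,X_2] = 1 (diagonal).

R is symmetric with unit diagonal. Assembling:

R = [[1, 0.0826],
 [0.0826, 1]]


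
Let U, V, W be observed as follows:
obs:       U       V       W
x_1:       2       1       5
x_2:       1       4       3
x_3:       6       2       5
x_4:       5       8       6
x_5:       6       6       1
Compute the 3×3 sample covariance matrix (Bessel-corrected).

Step 1 — column means:
  mean(U) = (2 + 1 + 6 + 5 + 6) / 5 = 20/5 = 4
  mean(V) = (1 + 4 + 2 + 8 + 6) / 5 = 21/5 = 4.2
  mean(W) = (5 + 3 + 5 + 6 + 1) / 5 = 20/5 = 4

Step 2 — sample covariance S[i,j] = (1/(n-1)) · Σ_k (x_{k,i} - mean_i) · (x_{k,j} - mean_j), with n-1 = 4.
  S[U,U] = ((-2)·(-2) + (-3)·(-3) + (2)·(2) + (1)·(1) + (2)·(2)) / 4 = 22/4 = 5.5
  S[U,V] = ((-2)·(-3.2) + (-3)·(-0.2) + (2)·(-2.2) + (1)·(3.8) + (2)·(1.8)) / 4 = 10/4 = 2.5
  S[U,W] = ((-2)·(1) + (-3)·(-1) + (2)·(1) + (1)·(2) + (2)·(-3)) / 4 = -1/4 = -0.25
  S[V,V] = ((-3.2)·(-3.2) + (-0.2)·(-0.2) + (-2.2)·(-2.2) + (3.8)·(3.8) + (1.8)·(1.8)) / 4 = 32.8/4 = 8.2
  S[V,W] = ((-3.2)·(1) + (-0.2)·(-1) + (-2.2)·(1) + (3.8)·(2) + (1.8)·(-3)) / 4 = -3/4 = -0.75
  S[W,W] = ((1)·(1) + (-1)·(-1) + (1)·(1) + (2)·(2) + (-3)·(-3)) / 4 = 16/4 = 4

S is symmetric (S[j,i] = S[i,j]). Assembling:

S = [[5.5, 2.5, -0.25],
 [2.5, 8.2, -0.75],
 [-0.25, -0.75, 4]]


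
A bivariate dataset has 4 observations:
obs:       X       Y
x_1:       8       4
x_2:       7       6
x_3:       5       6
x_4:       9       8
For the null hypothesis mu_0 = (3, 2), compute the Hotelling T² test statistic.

Step 1 — sample mean vector:
  mean(X) = (8 + 7 + 5 + 9) / 4 = 29/4 = 7.25
  mean(Y) = (4 + 6 + 6 + 8) / 4 = 24/4 = 6
  x̄ = (7.25, 6),  deviation x̄ - mu_0 = (7.25, 6) - (3, 2) = (4.25, 4).

Step 2 — sample covariance matrix, S[i,j] = (1/(n-1)) · Σ_k (x_{k,i} - mean_i) · (x_{k,j} - mean_j), divisor n-1 = 3:
  S[X,X] = ((0.75)·(0.75) + (-0.25)·(-0.25) + (-2.25)·(-2.25) + (1.75)·(1.75)) / 3 = 8.75/3 = 2.9167
  S[X,Y] = ((0.75)·(-2) + (-0.25)·(0) + (-2.25)·(0) + (1.75)·(2)) / 3 = 2/3 = 0.6667
  S[Y,Y] = ((-2)·(-2) + (0)·(0) + (0)·(0) + (2)·(2)) / 3 = 8/3 = 2.6667
  S = [[2.9167, 0.6667],
 [0.6667, 2.6667]].

Step 3 — invert S. det(S) = 2.9167·2.6667 - (0.6667)² = 7.3333.
  S^{-1} = (1/det) · [[d, -b], [-b, a]] = [[0.3636, -0.0909],
 [-0.0909, 0.3977]].

Step 4 — quadratic form (x̄ - mu_0)^T · S^{-1} · (x̄ - mu_0):
  S^{-1} · (x̄ - mu_0) = (1.1818, 1.2045),
  (x̄ - mu_0)^T · [...] = (4.25)·(1.1818) + (4)·(1.2045) = 9.8409.

Step 5 — scale by n: T² = 4 · 9.8409 = 39.3636.

T² ≈ 39.3636


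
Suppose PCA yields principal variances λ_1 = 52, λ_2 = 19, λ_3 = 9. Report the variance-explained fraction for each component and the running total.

Step 1 — total variance = trace(Sigma) = Σ λ_i = 52 + 19 + 9 = 80.

Step 2 — fraction explained by component i = λ_i / Σ λ:
  PC1: 52/80 = 0.65
  PC2: 19/80 = 0.2375
  PC3: 9/80 = 0.1125

Step 3 — cumulative fraction after k components = (λ_1 + ... + λ_k) / Σ λ:
  k = 1: 52/80 = 0.65
  k = 2: (52 + 19)/80 = 71/80 = 0.8875
  k = 3: (52 + 19 + 9)/80 = 80/80 = 1

Summary (fraction, with percent):

explained: PC1 0.65 (65%), PC2 0.2375 (23.75%), PC3 0.1125 (11.25%);  cumulative: 0.65, 0.8875, 1


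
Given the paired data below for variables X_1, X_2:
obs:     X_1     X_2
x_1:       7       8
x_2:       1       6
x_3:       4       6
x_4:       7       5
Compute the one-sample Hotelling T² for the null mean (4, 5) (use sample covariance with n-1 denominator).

Step 1 — sample mean vector:
  mean(X_1) = (7 + 1 + 4 + 7) / 4 = 19/4 = 4.75
  mean(X_2) = (8 + 6 + 6 + 5) / 4 = 25/4 = 6.25
  x̄ = (4.75, 6.25),  deviation x̄ - mu_0 = (4.75, 6.25) - (4, 5) = (0.75, 1.25).

Step 2 — sample covariance matrix, S[i,j] = (1/(n-1)) · Σ_k (x_{k,i} - mean_i) · (x_{k,j} - mean_j), divisor n-1 = 3:
  S[X_1,X_1] = ((2.25)·(2.25) + (-3.75)·(-3.75) + (-0.75)·(-0.75) + (2.25)·(2.25)) / 3 = 24.75/3 = 8.25
  S[X_1,X_2] = ((2.25)·(1.75) + (-3.75)·(-0.25) + (-0.75)·(-0.25) + (2.25)·(-1.25)) / 3 = 2.25/3 = 0.75
  S[X_2,X_2] = ((1.75)·(1.75) + (-0.25)·(-0.25) + (-0.25)·(-0.25) + (-1.25)·(-1.25)) / 3 = 4.75/3 = 1.5833
  S = [[8.25, 0.75],
 [0.75, 1.5833]].

Step 3 — invert S. det(S) = 8.25·1.5833 - (0.75)² = 12.5.
  S^{-1} = (1/det) · [[d, -b], [-b, a]] = [[0.1267, -0.06],
 [-0.06, 0.66]].

Step 4 — quadratic form (x̄ - mu_0)^T · S^{-1} · (x̄ - mu_0):
  S^{-1} · (x̄ - mu_0) = (0.02, 0.78),
  (x̄ - mu_0)^T · [...] = (0.75)·(0.02) + (1.25)·(0.78) = 0.99.

Step 5 — scale by n: T² = 4 · 0.99 = 3.96.

T² ≈ 3.96


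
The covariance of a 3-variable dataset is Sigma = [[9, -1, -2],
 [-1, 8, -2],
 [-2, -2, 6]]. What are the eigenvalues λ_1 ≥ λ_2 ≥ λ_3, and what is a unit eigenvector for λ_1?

Step 1 — characteristic polynomial p(λ) = det(λI - Sigma) = λ³ - tr·λ² + c_1·λ - det, where tr = trace, c_1 = sum of the principal 2×2 minors, det = det(Sigma):
  tr = 9 + 8 + 6 = 23,
  c_1 = (9·8 - (-1)²) + (9·6 - (-2)²) + (8·6 - (-2)²) = 71 + 50 + 44 = 165,
  det = 9·(8·6 - (-2)²) - (-1)·((-1)·6 - (-2)·(-2)) + (-2)·((-1)·(-2) - 8·(-2)) = 9·(44) - (-1)·(-10) + (-2)·(18) = 350.
  So p(λ) = λ³ - 23λ² + 165λ - 350.
Step 2 — look for an integer root (rational root theorem: any rational root is an integer divisor of 350). Testing λ = 10:
  p(10) = 1000 - 2300 + 1650 - 350 = 0  ✓
  Dividing out (λ - 10): p(λ) = (λ - 10)(λ² - 13λ + 35).
Step 3 — remaining eigenvalues from the quadratic λ² - 13λ + 35 = 0:
  Δ = 13² - 4·35 = 169 - 140 = 29,  λ = (13 ± √29)/2 = (13 ± 5.3852)/2 ≈ 9.1926 or 3.8074.
  Sorted: λ_1 = 10,  λ_2 = 9.1926,  λ_3 = 3.8074  (check: sum = 23 = tr ✓).

Step 4 — unit eigenvector for λ_1 = 10: v spans the null space of (Sigma - λ_1 I), whose rows are
  r_1 = (-1, -1, -2),  r_2 = (-1, -2, -2),  r_3 = (-2, -2, -4).
  v is orthogonal to every row, so take v ∝ r_1 × r_2 = ((-1)·(-2) - (-2)·(-2), (-2)·(-1) - (-1)·(-2), (-1)·(-2) - (-1)·(-1)) = (-2, 0, 1).
  Rescale (multiply by -1 so the first nonzero entry is positive): u = (2, 0, -1).
  ||u|| = √((2)² + (0)² + (-1)²) = √(5) ≈ 2.2361,  v_1 = u/||u|| ≈ (0.8944, 0, -0.4472) (||v_1|| = 1).

λ_1 = 10,  λ_2 = 9.1926,  λ_3 = 3.8074;  v_1 ≈ (0.8944, 0, -0.4472)


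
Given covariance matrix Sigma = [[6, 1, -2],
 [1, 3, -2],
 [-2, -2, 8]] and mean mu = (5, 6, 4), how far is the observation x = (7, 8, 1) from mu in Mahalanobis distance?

Step 1 — centre the observation: (x - mu) = (2, 2, -3).

Step 2 — invert Sigma (cofactor / det for 3×3, or solve directly):
  Sigma^{-1} = [[0.1852, -0.037, 0.037],
 [-0.037, 0.4074, 0.0926],
 [0.037, 0.0926, 0.1574]].

Step 3 — form the quadratic (x - mu)^T · Sigma^{-1} · (x - mu):
  Sigma^{-1} · (x - mu) = (0.1852, 0.463, -0.213).
  (x - mu)^T · [Sigma^{-1} · (x - mu)] = (2)·(0.1852) + (2)·(0.463) + (-3)·(-0.213) = 1.9352.

Step 4 — take square root: d = √(1.9352) ≈ 1.3911.

d(x, mu) = √(1.9352) ≈ 1.3911


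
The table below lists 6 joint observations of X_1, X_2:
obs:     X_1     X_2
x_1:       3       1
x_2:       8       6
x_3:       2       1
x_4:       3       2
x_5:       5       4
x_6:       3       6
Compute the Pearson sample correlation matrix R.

Step 1 — column means:
  mean(X_1) = (3 + 8 + 2 + 3 + 5 + 3) / 6 = 24/6 = 4
  mean(X_2) = (1 + 6 + 1 + 2 + 4 + 6) / 6 = 20/6 = 3.3333

Step 2 — sample variances and covariances s[i,j] = (1/(n-1)) · Σ_k (x_{k,i} - mean_i) · (x_{k,j} - mean_j), with n-1 = 5:
  s[X_1,X_1] = ((-1)·(-1) + (4)·(4) + (-2)·(-2) + (-1)·(-1) + (1)·(1) + (-1)·(-1)) / 5 = 24/5 = 4.8
  s[X_1,X_2] = ((-1)·(-2.3333) + (4)·(2.6667) + (-2)·(-2.3333) + (-1)·(-1.3333) + (1)·(0.6667) + (-1)·(2.6667)) / 5 = 17/5 = 3.4
  s[X_2,X_2] = ((-2.3333)·(-2.3333) + (2.6667)·(2.6667) + (-2.3333)·(-2.3333) + (-1.3333)·(-1.3333) + (0.6667)·(0.6667) + (2.6667)·(2.6667)) / 5 = 27.3333/5 = 5.4667
  Sample standard deviations s_i = √(s[i,i]):
  s(X_1) = √(4.8) = 2.1909
  s(X_2) = √(5.4667) = 2.3381

Step 3 — r_{ij} = s_{ij} / (s_i · s_j):
  r[X_1,X_1] = 1 (diagonal).
  r[X_1,X_2] = 3.4 / (2.1909 · 2.3381) = 3.4 / 5.1225 = 0.6637
  r[X_2,X_2] = 1 (diagonal).

R is symmetric with unit diagonal. Assembling:

R = [[1, 0.6637],
 [0.6637, 1]]


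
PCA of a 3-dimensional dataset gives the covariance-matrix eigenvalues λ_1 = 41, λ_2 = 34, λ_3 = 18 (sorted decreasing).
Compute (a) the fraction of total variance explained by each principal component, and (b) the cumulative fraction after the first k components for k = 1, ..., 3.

Step 1 — total variance = trace(Sigma) = Σ λ_i = 41 + 34 + 18 = 93.

Step 2 — fraction explained by component i = λ_i / Σ λ:
  PC1: 41/93 = 0.4409
  PC2: 34/93 = 0.3656
  PC3: 18/93 = 0.1935

Step 3 — cumulative fraction after k components = (λ_1 + ... + λ_k) / Σ λ:
  k = 1: 41/93 = 0.4409
  k = 2: (41 + 34)/93 = 75/93 = 0.8065
  k = 3: (41 + 34 + 18)/93 = 93/93 = 1

Summary (fraction, with percent):

explained: PC1 0.4409 (44.09%), PC2 0.3656 (36.56%), PC3 0.1935 (19.35%);  cumulative: 0.4409, 0.8065, 1


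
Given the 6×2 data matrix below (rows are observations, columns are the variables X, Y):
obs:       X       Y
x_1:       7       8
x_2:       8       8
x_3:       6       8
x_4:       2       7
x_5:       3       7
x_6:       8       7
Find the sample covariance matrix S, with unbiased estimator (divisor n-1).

Step 1 — column means:
  mean(X) = (7 + 8 + 6 + 2 + 3 + 8) / 6 = 34/6 = 5.6667
  mean(Y) = (8 + 8 + 8 + 7 + 7 + 7) / 6 = 45/6 = 7.5

Step 2 — sample covariance S[i,j] = (1/(n-1)) · Σ_k (x_{k,i} - mean_i) · (x_{k,j} - mean_j), with n-1 = 5.
  S[X,X] = ((1.3333)·(1.3333) + (2.3333)·(2.3333) + (0.3333)·(0.3333) + (-3.6667)·(-3.6667) + (-2.6667)·(-2.6667) + (2.3333)·(2.3333)) / 5 = 33.3333/5 = 6.6667
  S[X,Y] = ((1.3333)·(0.5) + (2.3333)·(0.5) + (0.3333)·(0.5) + (-3.6667)·(-0.5) + (-2.6667)·(-0.5) + (2.3333)·(-0.5)) / 5 = 4/5 = 0.8
  S[Y,Y] = ((0.5)·(0.5) + (0.5)·(0.5) + (0.5)·(0.5) + (-0.5)·(-0.5) + (-0.5)·(-0.5) + (-0.5)·(-0.5)) / 5 = 1.5/5 = 0.3

S is symmetric (S[j,i] = S[i,j]). Assembling:

S = [[6.6667, 0.8],
 [0.8, 0.3]]


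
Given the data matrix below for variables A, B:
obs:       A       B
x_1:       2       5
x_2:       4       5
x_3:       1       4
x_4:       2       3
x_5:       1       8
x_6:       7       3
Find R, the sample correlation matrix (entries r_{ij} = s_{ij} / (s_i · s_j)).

Step 1 — column means:
  mean(A) = (2 + 4 + 1 + 2 + 1 + 7) / 6 = 17/6 = 2.8333
  mean(B) = (5 + 5 + 4 + 3 + 8 + 3) / 6 = 28/6 = 4.6667

Step 2 — sample variances and covariances s[i,j] = (1/(n-1)) · Σ_k (x_{k,i} - mean_i) · (x_{k,j} - mean_j), with n-1 = 5:
  s[A,A] = ((-0.8333)·(-0.8333) + (1.1667)·(1.1667) + (-1.8333)·(-1.8333) + (-0.8333)·(-0.8333) + (-1.8333)·(-1.8333) + (4.1667)·(4.1667)) / 5 = 26.8333/5 = 5.3667
  s[A,B] = ((-0.8333)·(0.3333) + (1.1667)·(0.3333) + (-1.8333)·(-0.6667) + (-0.8333)·(-1.6667) + (-1.8333)·(3.3333) + (4.1667)·(-1.6667)) / 5 = -10.3333/5 = -2.0667
  s[B,B] = ((0.3333)·(0.3333) + (0.3333)·(0.3333) + (-0.6667)·(-0.6667) + (-1.6667)·(-1.6667) + (3.3333)·(3.3333) + (-1.6667)·(-1.6667)) / 5 = 17.3333/5 = 3.4667
  Sample standard deviations s_i = √(s[i,i]):
  s(A) = √(5.3667) = 2.3166
  s(B) = √(3.4667) = 1.8619

Step 3 — r_{ij} = s_{ij} / (s_i · s_j):
  r[A,A] = 1 (diagonal).
  r[A,B] = -2.0667 / (2.3166 · 1.8619) = -2.0667 / 4.3133 = -0.4791
  r[B,B] = 1 (diagonal).

R is symmetric with unit diagonal. Assembling:

R = [[1, -0.4791],
 [-0.4791, 1]]


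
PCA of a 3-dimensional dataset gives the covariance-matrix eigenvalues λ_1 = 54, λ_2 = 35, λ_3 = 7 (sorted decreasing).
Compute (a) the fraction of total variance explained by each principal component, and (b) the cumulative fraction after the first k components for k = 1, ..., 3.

Step 1 — total variance = trace(Sigma) = Σ λ_i = 54 + 35 + 7 = 96.

Step 2 — fraction explained by component i = λ_i / Σ λ:
  PC1: 54/96 = 0.5625
  PC2: 35/96 = 0.3646
  PC3: 7/96 = 0.0729

Step 3 — cumulative fraction after k components = (λ_1 + ... + λ_k) / Σ λ:
  k = 1: 54/96 = 0.5625
  k = 2: (54 + 35)/96 = 89/96 = 0.9271
  k = 3: (54 + 35 + 7)/96 = 96/96 = 1

Summary (fraction, with percent):

explained: PC1 0.5625 (56.25%), PC2 0.3646 (36.46%), PC3 0.0729 (7.29%);  cumulative: 0.5625, 0.9271, 1


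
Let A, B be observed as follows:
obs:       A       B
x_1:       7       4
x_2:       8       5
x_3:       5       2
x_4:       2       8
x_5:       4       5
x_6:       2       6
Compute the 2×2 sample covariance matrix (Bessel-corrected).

Step 1 — column means:
  mean(A) = (7 + 8 + 5 + 2 + 4 + 2) / 6 = 28/6 = 4.6667
  mean(B) = (4 + 5 + 2 + 8 + 5 + 6) / 6 = 30/6 = 5

Step 2 — sample covariance S[i,j] = (1/(n-1)) · Σ_k (x_{k,i} - mean_i) · (x_{k,j} - mean_j), with n-1 = 5.
  S[A,A] = ((2.3333)·(2.3333) + (3.3333)·(3.3333) + (0.3333)·(0.3333) + (-2.6667)·(-2.6667) + (-0.6667)·(-0.6667) + (-2.6667)·(-2.6667)) / 5 = 31.3333/5 = 6.2667
  S[A,B] = ((2.3333)·(-1) + (3.3333)·(0) + (0.3333)·(-3) + (-2.6667)·(3) + (-0.6667)·(0) + (-2.6667)·(1)) / 5 = -14/5 = -2.8
  S[B,B] = ((-1)·(-1) + (0)·(0) + (-3)·(-3) + (3)·(3) + (0)·(0) + (1)·(1)) / 5 = 20/5 = 4

S is symmetric (S[j,i] = S[i,j]). Assembling:

S = [[6.2667, -2.8],
 [-2.8, 4]]


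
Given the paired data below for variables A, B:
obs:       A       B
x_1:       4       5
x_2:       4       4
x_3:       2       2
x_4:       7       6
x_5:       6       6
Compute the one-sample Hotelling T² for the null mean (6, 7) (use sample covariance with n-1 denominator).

Step 1 — sample mean vector:
  mean(A) = (4 + 4 + 2 + 7 + 6) / 5 = 23/5 = 4.6
  mean(B) = (5 + 4 + 2 + 6 + 6) / 5 = 23/5 = 4.6
  x̄ = (4.6, 4.6),  deviation x̄ - mu_0 = (4.6, 4.6) - (6, 7) = (-1.4, -2.4).

Step 2 — sample covariance matrix, S[i,j] = (1/(n-1)) · Σ_k (x_{k,i} - mean_i) · (x_{k,j} - mean_j), divisor n-1 = 4:
  S[A,A] = ((-0.6)·(-0.6) + (-0.6)·(-0.6) + (-2.6)·(-2.6) + (2.4)·(2.4) + (1.4)·(1.4)) / 4 = 15.2/4 = 3.8
  S[A,B] = ((-0.6)·(0.4) + (-0.6)·(-0.6) + (-2.6)·(-2.6) + (2.4)·(1.4) + (1.4)·(1.4)) / 4 = 12.2/4 = 3.05
  S[B,B] = ((0.4)·(0.4) + (-0.6)·(-0.6) + (-2.6)·(-2.6) + (1.4)·(1.4) + (1.4)·(1.4)) / 4 = 11.2/4 = 2.8
  S = [[3.8, 3.05],
 [3.05, 2.8]].

Step 3 — invert S. det(S) = 3.8·2.8 - (3.05)² = 1.3375.
  S^{-1} = (1/det) · [[d, -b], [-b, a]] = [[2.0935, -2.2804],
 [-2.2804, 2.8411]].

Step 4 — quadratic form (x̄ - mu_0)^T · S^{-1} · (x̄ - mu_0):
  S^{-1} · (x̄ - mu_0) = (2.5421, -3.6262),
  (x̄ - mu_0)^T · [...] = (-1.4)·(2.5421) + (-2.4)·(-3.6262) = 5.1439.

Step 5 — scale by n: T² = 5 · 5.1439 = 25.7196.

T² ≈ 25.7196


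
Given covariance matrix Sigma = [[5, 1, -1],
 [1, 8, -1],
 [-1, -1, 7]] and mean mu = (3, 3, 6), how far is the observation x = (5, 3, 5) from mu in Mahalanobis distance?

Step 1 — centre the observation: (x - mu) = (2, 0, -1).

Step 2 — invert Sigma (cofactor / det for 3×3, or solve directly):
  Sigma^{-1} = [[0.2099, -0.0229, 0.0267],
 [-0.0229, 0.1298, 0.0153],
 [0.0267, 0.0153, 0.1489]].

Step 3 — form the quadratic (x - mu)^T · Sigma^{-1} · (x - mu):
  Sigma^{-1} · (x - mu) = (0.3931, -0.0611, -0.0954).
  (x - mu)^T · [Sigma^{-1} · (x - mu)] = (2)·(0.3931) + (0)·(-0.0611) + (-1)·(-0.0954) = 0.8817.

Step 4 — take square root: d = √(0.8817) ≈ 0.939.

d(x, mu) = √(0.8817) ≈ 0.939


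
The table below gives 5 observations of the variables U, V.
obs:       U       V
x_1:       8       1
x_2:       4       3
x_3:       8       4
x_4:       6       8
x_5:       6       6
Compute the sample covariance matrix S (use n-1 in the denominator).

Step 1 — column means:
  mean(U) = (8 + 4 + 8 + 6 + 6) / 5 = 32/5 = 6.4
  mean(V) = (1 + 3 + 4 + 8 + 6) / 5 = 22/5 = 4.4

Step 2 — sample covariance S[i,j] = (1/(n-1)) · Σ_k (x_{k,i} - mean_i) · (x_{k,j} - mean_j), with n-1 = 4.
  S[U,U] = ((1.6)·(1.6) + (-2.4)·(-2.4) + (1.6)·(1.6) + (-0.4)·(-0.4) + (-0.4)·(-0.4)) / 4 = 11.2/4 = 2.8
  S[U,V] = ((1.6)·(-3.4) + (-2.4)·(-1.4) + (1.6)·(-0.4) + (-0.4)·(3.6) + (-0.4)·(1.6)) / 4 = -4.8/4 = -1.2
  S[V,V] = ((-3.4)·(-3.4) + (-1.4)·(-1.4) + (-0.4)·(-0.4) + (3.6)·(3.6) + (1.6)·(1.6)) / 4 = 29.2/4 = 7.3

S is symmetric (S[j,i] = S[i,j]). Assembling:

S = [[2.8, -1.2],
 [-1.2, 7.3]]


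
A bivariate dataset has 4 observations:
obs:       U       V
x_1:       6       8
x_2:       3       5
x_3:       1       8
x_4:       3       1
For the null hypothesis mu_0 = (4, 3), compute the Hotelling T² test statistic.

Step 1 — sample mean vector:
  mean(U) = (6 + 3 + 1 + 3) / 4 = 13/4 = 3.25
  mean(V) = (8 + 5 + 8 + 1) / 4 = 22/4 = 5.5
  x̄ = (3.25, 5.5),  deviation x̄ - mu_0 = (3.25, 5.5) - (4, 3) = (-0.75, 2.5).

Step 2 — sample covariance matrix, S[i,j] = (1/(n-1)) · Σ_k (x_{k,i} - mean_i) · (x_{k,j} - mean_j), divisor n-1 = 3:
  S[U,U] = ((2.75)·(2.75) + (-0.25)·(-0.25) + (-2.25)·(-2.25) + (-0.25)·(-0.25)) / 3 = 12.75/3 = 4.25
  S[U,V] = ((2.75)·(2.5) + (-0.25)·(-0.5) + (-2.25)·(2.5) + (-0.25)·(-4.5)) / 3 = 2.5/3 = 0.8333
  S[V,V] = ((2.5)·(2.5) + (-0.5)·(-0.5) + (2.5)·(2.5) + (-4.5)·(-4.5)) / 3 = 33/3 = 11
  S = [[4.25, 0.8333],
 [0.8333, 11]].

Step 3 — invert S. det(S) = 4.25·11 - (0.8333)² = 46.0556.
  S^{-1} = (1/det) · [[d, -b], [-b, a]] = [[0.2388, -0.0181],
 [-0.0181, 0.0923]].

Step 4 — quadratic form (x̄ - mu_0)^T · S^{-1} · (x̄ - mu_0):
  S^{-1} · (x̄ - mu_0) = (-0.2244, 0.2443),
  (x̄ - mu_0)^T · [...] = (-0.75)·(-0.2244) + (2.5)·(0.2443) = 0.779.

Step 5 — scale by n: T² = 4 · 0.779 = 3.1158.

T² ≈ 3.1158


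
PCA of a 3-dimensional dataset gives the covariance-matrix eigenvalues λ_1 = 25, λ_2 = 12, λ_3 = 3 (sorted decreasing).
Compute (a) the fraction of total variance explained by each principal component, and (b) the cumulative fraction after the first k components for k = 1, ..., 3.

Step 1 — total variance = trace(Sigma) = Σ λ_i = 25 + 12 + 3 = 40.

Step 2 — fraction explained by component i = λ_i / Σ λ:
  PC1: 25/40 = 0.625
  PC2: 12/40 = 0.3
  PC3: 3/40 = 0.075

Step 3 — cumulative fraction after k components = (λ_1 + ... + λ_k) / Σ λ:
  k = 1: 25/40 = 0.625
  k = 2: (25 + 12)/40 = 37/40 = 0.925
  k = 3: (25 + 12 + 3)/40 = 40/40 = 1

Summary (fraction, with percent):

explained: PC1 0.625 (62.5%), PC2 0.3 (30%), PC3 0.075 (7.5%);  cumulative: 0.625, 0.925, 1


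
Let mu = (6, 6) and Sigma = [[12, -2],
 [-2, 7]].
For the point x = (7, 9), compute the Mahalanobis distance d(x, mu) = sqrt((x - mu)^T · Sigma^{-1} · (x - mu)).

Step 1 — centre the observation: (x - mu) = (1, 3).

Step 2 — invert Sigma. det(Sigma) = 12·7 - (-2)² = 80.
  Sigma^{-1} = (1/det) · [[d, -b], [-b, a]] = [[0.0875, 0.025],
 [0.025, 0.15]].

Step 3 — form the quadratic (x - mu)^T · Sigma^{-1} · (x - mu):
  Sigma^{-1} · (x - mu) = (0.1625, 0.475).
  (x - mu)^T · [Sigma^{-1} · (x - mu)] = (1)·(0.1625) + (3)·(0.475) = 1.5875.

Step 4 — take square root: d = √(1.5875) ≈ 1.26.

d(x, mu) = √(1.5875) ≈ 1.26


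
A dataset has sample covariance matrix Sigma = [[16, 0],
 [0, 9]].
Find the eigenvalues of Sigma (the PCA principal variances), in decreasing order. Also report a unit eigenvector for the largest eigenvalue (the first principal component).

Step 1 — characteristic polynomial of 2×2 Sigma:
  det(Sigma - λI) = λ² - trace · λ + det = 0.
  trace = 16 + 9 = 25, det = 16·9 - (0)² = 144.
Step 2 — discriminant:
  Δ = trace² - 4·det = 625 - 576 = 49.
Step 3 — eigenvalues:
  λ = (trace ± √Δ)/2 = (25 ± 7)/2,
  λ_1 = 16,  λ_2 = 9.

Step 4 — unit eigenvector for λ_1: Sigma is diagonal, so its eigenvectors are the coordinate axes. λ_1 = 16 is the diagonal entry on the first coordinate axis, hence
  v_1 = (1, 0) (||v_1|| = 1).

λ_1 = 16,  λ_2 = 9;  v_1 ≈ (1, 0)


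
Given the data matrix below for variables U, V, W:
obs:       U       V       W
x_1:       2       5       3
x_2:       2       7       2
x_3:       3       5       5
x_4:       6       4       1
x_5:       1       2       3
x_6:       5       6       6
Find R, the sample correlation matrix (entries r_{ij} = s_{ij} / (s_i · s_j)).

Step 1 — column means:
  mean(U) = (2 + 2 + 3 + 6 + 1 + 5) / 6 = 19/6 = 3.1667
  mean(V) = (5 + 7 + 5 + 4 + 2 + 6) / 6 = 29/6 = 4.8333
  mean(W) = (3 + 2 + 5 + 1 + 3 + 6) / 6 = 20/6 = 3.3333

Step 2 — sample variances and covariances s[i,j] = (1/(n-1)) · Σ_k (x_{k,i} - mean_i) · (x_{k,j} - mean_j), with n-1 = 5:
  s[U,U] = ((-1.1667)·(-1.1667) + (-1.1667)·(-1.1667) + (-0.1667)·(-0.1667) + (2.8333)·(2.8333) + (-2.1667)·(-2.1667) + (1.8333)·(1.8333)) / 5 = 18.8333/5 = 3.7667
  s[U,V] = ((-1.1667)·(0.1667) + (-1.1667)·(2.1667) + (-0.1667)·(0.1667) + (2.8333)·(-0.8333) + (-2.1667)·(-2.8333) + (1.8333)·(1.1667)) / 5 = 3.1667/5 = 0.6333
  s[U,W] = ((-1.1667)·(-0.3333) + (-1.1667)·(-1.3333) + (-0.1667)·(1.6667) + (2.8333)·(-2.3333) + (-2.1667)·(-0.3333) + (1.8333)·(2.6667)) / 5 = 0.6667/5 = 0.1333
  s[V,V] = ((0.1667)·(0.1667) + (2.1667)·(2.1667) + (0.1667)·(0.1667) + (-0.8333)·(-0.8333) + (-2.8333)·(-2.8333) + (1.1667)·(1.1667)) / 5 = 14.8333/5 = 2.9667
  s[V,W] = ((0.1667)·(-0.3333) + (2.1667)·(-1.3333) + (0.1667)·(1.6667) + (-0.8333)·(-2.3333) + (-2.8333)·(-0.3333) + (1.1667)·(2.6667)) / 5 = 3.3333/5 = 0.6667
  s[W,W] = ((-0.3333)·(-0.3333) + (-1.3333)·(-1.3333) + (1.6667)·(1.6667) + (-2.3333)·(-2.3333) + (-0.3333)·(-0.3333) + (2.6667)·(2.6667)) / 5 = 17.3333/5 = 3.4667
  Sample standard deviations s_i = √(s[i,i]):
  s(U) = √(3.7667) = 1.9408
  s(V) = √(2.9667) = 1.7224
  s(W) = √(3.4667) = 1.8619

Step 3 — r_{ij} = s_{ij} / (s_i · s_j):
  r[U,U] = 1 (diagonal).
  r[U,V] = 0.6333 / (1.9408 · 1.7224) = 0.6333 / 3.3428 = 0.1895
  r[U,W] = 0.1333 / (1.9408 · 1.8619) = 0.1333 / 3.6136 = 0.0369
  r[V,V] = 1 (diagonal).
  r[V,W] = 0.6667 / (1.7224 · 1.8619) = 0.6667 / 3.2069 = 0.2079
  r[W,W] = 1 (diagonal).

R is symmetric with unit diagonal. Assembling:

R = [[1, 0.1895, 0.0369],
 [0.1895, 1, 0.2079],
 [0.0369, 0.2079, 1]]


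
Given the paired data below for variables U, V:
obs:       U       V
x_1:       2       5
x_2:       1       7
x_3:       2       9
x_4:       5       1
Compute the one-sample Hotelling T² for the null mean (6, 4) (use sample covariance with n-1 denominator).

Step 1 — sample mean vector:
  mean(U) = (2 + 1 + 2 + 5) / 4 = 10/4 = 2.5
  mean(V) = (5 + 7 + 9 + 1) / 4 = 22/4 = 5.5
  x̄ = (2.5, 5.5),  deviation x̄ - mu_0 = (2.5, 5.5) - (6, 4) = (-3.5, 1.5).

Step 2 — sample covariance matrix, S[i,j] = (1/(n-1)) · Σ_k (x_{k,i} - mean_i) · (x_{k,j} - mean_j), divisor n-1 = 3:
  S[U,U] = ((-0.5)·(-0.5) + (-1.5)·(-1.5) + (-0.5)·(-0.5) + (2.5)·(2.5)) / 3 = 9/3 = 3
  S[U,V] = ((-0.5)·(-0.5) + (-1.5)·(1.5) + (-0.5)·(3.5) + (2.5)·(-4.5)) / 3 = -15/3 = -5
  S[V,V] = ((-0.5)·(-0.5) + (1.5)·(1.5) + (3.5)·(3.5) + (-4.5)·(-4.5)) / 3 = 35/3 = 11.6667
  S = [[3, -5],
 [-5, 11.6667]].

Step 3 — invert S. det(S) = 3·11.6667 - (-5)² = 10.
  S^{-1} = (1/det) · [[d, -b], [-b, a]] = [[1.1667, 0.5],
 [0.5, 0.3]].

Step 4 — quadratic form (x̄ - mu_0)^T · S^{-1} · (x̄ - mu_0):
  S^{-1} · (x̄ - mu_0) = (-3.3333, -1.3),
  (x̄ - mu_0)^T · [...] = (-3.5)·(-3.3333) + (1.5)·(-1.3) = 9.7167.

Step 5 — scale by n: T² = 4 · 9.7167 = 38.8667.

T² ≈ 38.8667


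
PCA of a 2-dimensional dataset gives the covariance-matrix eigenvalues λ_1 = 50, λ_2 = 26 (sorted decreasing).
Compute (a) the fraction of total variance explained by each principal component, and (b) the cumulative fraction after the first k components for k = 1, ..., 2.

Step 1 — total variance = trace(Sigma) = Σ λ_i = 50 + 26 = 76.

Step 2 — fraction explained by component i = λ_i / Σ λ:
  PC1: 50/76 = 0.6579
  PC2: 26/76 = 0.3421

Step 3 — cumulative fraction after k components = (λ_1 + ... + λ_k) / Σ λ:
  k = 1: 50/76 = 0.6579
  k = 2: (50 + 26)/76 = 76/76 = 1

Summary (fraction, with percent):

explained: PC1 0.6579 (65.79%), PC2 0.3421 (34.21%);  cumulative: 0.6579, 1


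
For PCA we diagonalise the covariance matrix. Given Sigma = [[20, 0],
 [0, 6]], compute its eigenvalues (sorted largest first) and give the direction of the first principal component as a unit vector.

Step 1 — characteristic polynomial of 2×2 Sigma:
  det(Sigma - λI) = λ² - trace · λ + det = 0.
  trace = 20 + 6 = 26, det = 20·6 - (0)² = 120.
Step 2 — discriminant:
  Δ = trace² - 4·det = 676 - 480 = 196.
Step 3 — eigenvalues:
  λ = (trace ± √Δ)/2 = (26 ± 14)/2,
  λ_1 = 20,  λ_2 = 6.

Step 4 — unit eigenvector for λ_1: Sigma is diagonal, so its eigenvectors are the coordinate axes. λ_1 = 20 is the diagonal entry on the first coordinate axis, hence
  v_1 = (1, 0) (||v_1|| = 1).

λ_1 = 20,  λ_2 = 6;  v_1 ≈ (1, 0)


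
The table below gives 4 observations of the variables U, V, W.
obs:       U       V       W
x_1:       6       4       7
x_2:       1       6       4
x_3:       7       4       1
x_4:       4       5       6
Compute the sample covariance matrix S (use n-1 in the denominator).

Step 1 — column means:
  mean(U) = (6 + 1 + 7 + 4) / 4 = 18/4 = 4.5
  mean(V) = (4 + 6 + 4 + 5) / 4 = 19/4 = 4.75
  mean(W) = (7 + 4 + 1 + 6) / 4 = 18/4 = 4.5

Step 2 — sample covariance S[i,j] = (1/(n-1)) · Σ_k (x_{k,i} - mean_i) · (x_{k,j} - mean_j), with n-1 = 3.
  S[U,U] = ((1.5)·(1.5) + (-3.5)·(-3.5) + (2.5)·(2.5) + (-0.5)·(-0.5)) / 3 = 21/3 = 7
  S[U,V] = ((1.5)·(-0.75) + (-3.5)·(1.25) + (2.5)·(-0.75) + (-0.5)·(0.25)) / 3 = -7.5/3 = -2.5
  S[U,W] = ((1.5)·(2.5) + (-3.5)·(-0.5) + (2.5)·(-3.5) + (-0.5)·(1.5)) / 3 = -4/3 = -1.3333
  S[V,V] = ((-0.75)·(-0.75) + (1.25)·(1.25) + (-0.75)·(-0.75) + (0.25)·(0.25)) / 3 = 2.75/3 = 0.9167
  S[V,W] = ((-0.75)·(2.5) + (1.25)·(-0.5) + (-0.75)·(-3.5) + (0.25)·(1.5)) / 3 = 0.5/3 = 0.1667
  S[W,W] = ((2.5)·(2.5) + (-0.5)·(-0.5) + (-3.5)·(-3.5) + (1.5)·(1.5)) / 3 = 21/3 = 7

S is symmetric (S[j,i] = S[i,j]). Assembling:

S = [[7, -2.5, -1.3333],
 [-2.5, 0.9167, 0.1667],
 [-1.3333, 0.1667, 7]]


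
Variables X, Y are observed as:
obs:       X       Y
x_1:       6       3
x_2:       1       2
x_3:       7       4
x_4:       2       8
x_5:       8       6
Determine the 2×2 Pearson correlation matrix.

Step 1 — column means:
  mean(X) = (6 + 1 + 7 + 2 + 8) / 5 = 24/5 = 4.8
  mean(Y) = (3 + 2 + 4 + 8 + 6) / 5 = 23/5 = 4.6

Step 2 — sample variances and covariances s[i,j] = (1/(n-1)) · Σ_k (x_{k,i} - mean_i) · (x_{k,j} - mean_j), with n-1 = 4:
  s[X,X] = ((1.2)·(1.2) + (-3.8)·(-3.8) + (2.2)·(2.2) + (-2.8)·(-2.8) + (3.2)·(3.2)) / 4 = 38.8/4 = 9.7
  s[X,Y] = ((1.2)·(-1.6) + (-3.8)·(-2.6) + (2.2)·(-0.6) + (-2.8)·(3.4) + (3.2)·(1.4)) / 4 = 1.6/4 = 0.4
  s[Y,Y] = ((-1.6)·(-1.6) + (-2.6)·(-2.6) + (-0.6)·(-0.6) + (3.4)·(3.4) + (1.4)·(1.4)) / 4 = 23.2/4 = 5.8
  Sample standard deviations s_i = √(s[i,i]):
  s(X) = √(9.7) = 3.1145
  s(Y) = √(5.8) = 2.4083

Step 3 — r_{ij} = s_{ij} / (s_i · s_j):
  r[X,X] = 1 (diagonal).
  r[X,Y] = 0.4 / (3.1145 · 2.4083) = 0.4 / 7.5007 = 0.0533
  r[Y,Y] = 1 (diagonal).

R is symmetric with unit diagonal. Assembling:

R = [[1, 0.0533],
 [0.0533, 1]]


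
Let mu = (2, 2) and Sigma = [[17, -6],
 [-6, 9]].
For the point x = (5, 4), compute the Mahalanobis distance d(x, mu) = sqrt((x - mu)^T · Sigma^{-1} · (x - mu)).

Step 1 — centre the observation: (x - mu) = (3, 2).

Step 2 — invert Sigma. det(Sigma) = 17·9 - (-6)² = 117.
  Sigma^{-1} = (1/det) · [[d, -b], [-b, a]] = [[0.0769, 0.0513],
 [0.0513, 0.1453]].

Step 3 — form the quadratic (x - mu)^T · Sigma^{-1} · (x - mu):
  Sigma^{-1} · (x - mu) = (0.3333, 0.4444).
  (x - mu)^T · [Sigma^{-1} · (x - mu)] = (3)·(0.3333) + (2)·(0.4444) = 1.8889.

Step 4 — take square root: d = √(1.8889) ≈ 1.3744.

d(x, mu) = √(1.8889) ≈ 1.3744


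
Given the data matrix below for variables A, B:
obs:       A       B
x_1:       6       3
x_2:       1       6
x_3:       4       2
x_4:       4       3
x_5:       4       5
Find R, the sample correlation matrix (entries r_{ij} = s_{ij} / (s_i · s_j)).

Step 1 — column means:
  mean(A) = (6 + 1 + 4 + 4 + 4) / 5 = 19/5 = 3.8
  mean(B) = (3 + 6 + 2 + 3 + 5) / 5 = 19/5 = 3.8

Step 2 — sample variances and covariances s[i,j] = (1/(n-1)) · Σ_k (x_{k,i} - mean_i) · (x_{k,j} - mean_j), with n-1 = 4:
  s[A,A] = ((2.2)·(2.2) + (-2.8)·(-2.8) + (0.2)·(0.2) + (0.2)·(0.2) + (0.2)·(0.2)) / 4 = 12.8/4 = 3.2
  s[A,B] = ((2.2)·(-0.8) + (-2.8)·(2.2) + (0.2)·(-1.8) + (0.2)·(-0.8) + (0.2)·(1.2)) / 4 = -8.2/4 = -2.05
  s[B,B] = ((-0.8)·(-0.8) + (2.2)·(2.2) + (-1.8)·(-1.8) + (-0.8)·(-0.8) + (1.2)·(1.2)) / 4 = 10.8/4 = 2.7
  Sample standard deviations s_i = √(s[i,i]):
  s(A) = √(3.2) = 1.7889
  s(B) = √(2.7) = 1.6432

Step 3 — r_{ij} = s_{ij} / (s_i · s_j):
  r[A,A] = 1 (diagonal).
  r[A,B] = -2.05 / (1.7889 · 1.6432) = -2.05 / 2.9394 = -0.6974
  r[B,B] = 1 (diagonal).

R is symmetric with unit diagonal. Assembling:

R = [[1, -0.6974],
 [-0.6974, 1]]


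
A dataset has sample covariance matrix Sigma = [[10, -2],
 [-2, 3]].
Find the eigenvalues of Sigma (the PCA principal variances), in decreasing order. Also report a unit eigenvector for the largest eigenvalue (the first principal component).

Step 1 — characteristic polynomial of 2×2 Sigma:
  det(Sigma - λI) = λ² - trace · λ + det = 0.
  trace = 10 + 3 = 13, det = 10·3 - (-2)² = 26.
Step 2 — discriminant:
  Δ = trace² - 4·det = 169 - 104 = 65.
Step 3 — eigenvalues:
  λ = (trace ± √Δ)/2 = (13 ± 8.0623)/2,
  λ_1 = 10.5311,  λ_2 = 2.4689.

Step 4 — unit eigenvector for λ_1: solve (Sigma - λ_1 I)v = 0. First row:
  (10 - 10.5311)·v_x + (-2)·v_y = 0, i.e. (-0.5311)·v_x + (-2)·v_y = 0,
  so v ∝ (b, λ_1 - a) = (-2, 0.5311); multiply by -1 so the first entry is positive: u = (2, -0.5311).
  ||u|| = √((2)² + (-0.5311)²) = √(4.2821) ≈ 2.0693,
  v_1 = u/||u|| ≈ (0.9665, -0.2567) (||v_1|| = 1).

λ_1 = 10.5311,  λ_2 = 2.4689;  v_1 ≈ (0.9665, -0.2567)


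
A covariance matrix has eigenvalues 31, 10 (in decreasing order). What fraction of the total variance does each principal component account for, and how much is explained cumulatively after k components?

Step 1 — total variance = trace(Sigma) = Σ λ_i = 31 + 10 = 41.

Step 2 — fraction explained by component i = λ_i / Σ λ:
  PC1: 31/41 = 0.7561
  PC2: 10/41 = 0.2439

Step 3 — cumulative fraction after k components = (λ_1 + ... + λ_k) / Σ λ:
  k = 1: 31/41 = 0.7561
  k = 2: (31 + 10)/41 = 41/41 = 1

Summary (fraction, with percent):

explained: PC1 0.7561 (75.61%), PC2 0.2439 (24.39%);  cumulative: 0.7561, 1


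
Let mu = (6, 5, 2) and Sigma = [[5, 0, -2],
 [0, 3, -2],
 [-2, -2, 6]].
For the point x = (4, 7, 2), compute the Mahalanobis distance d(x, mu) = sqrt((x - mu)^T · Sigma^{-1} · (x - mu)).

Step 1 — centre the observation: (x - mu) = (-2, 2, 0).

Step 2 — invert Sigma (cofactor / det for 3×3, or solve directly):
  Sigma^{-1} = [[0.2414, 0.069, 0.1034],
 [0.069, 0.4483, 0.1724],
 [0.1034, 0.1724, 0.2586]].

Step 3 — form the quadratic (x - mu)^T · Sigma^{-1} · (x - mu):
  Sigma^{-1} · (x - mu) = (-0.3448, 0.7586, 0.1379).
  (x - mu)^T · [Sigma^{-1} · (x - mu)] = (-2)·(-0.3448) + (2)·(0.7586) + (0)·(0.1379) = 2.2069.

Step 4 — take square root: d = √(2.2069) ≈ 1.4856.

d(x, mu) = √(2.2069) ≈ 1.4856
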